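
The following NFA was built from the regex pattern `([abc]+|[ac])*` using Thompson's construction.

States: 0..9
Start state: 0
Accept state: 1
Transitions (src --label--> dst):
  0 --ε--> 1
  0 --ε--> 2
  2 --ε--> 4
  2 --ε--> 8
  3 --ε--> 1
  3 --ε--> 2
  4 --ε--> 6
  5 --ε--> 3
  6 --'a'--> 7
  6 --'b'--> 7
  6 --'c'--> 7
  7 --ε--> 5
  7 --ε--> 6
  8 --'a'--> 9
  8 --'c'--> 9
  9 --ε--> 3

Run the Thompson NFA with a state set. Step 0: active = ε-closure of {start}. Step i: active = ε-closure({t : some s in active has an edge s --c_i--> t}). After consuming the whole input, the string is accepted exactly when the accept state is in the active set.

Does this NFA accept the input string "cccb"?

start: ε-closure({0}) = {0,1,2,4,6,8}
'c' @ 1: {1,2,3,4,5,6,7,8,9}  ✓accept
'c' @ 2: {1,2,3,4,5,6,7,8,9}  ✓accept
'c' @ 3: {1,2,3,4,5,6,7,8,9}  ✓accept
'b' @ 4: {1,2,3,4,5,6,7,8}  ✓accept
final: {1,2,3,4,5,6,7,8}; accept 1 in set

Answer: ACCEPT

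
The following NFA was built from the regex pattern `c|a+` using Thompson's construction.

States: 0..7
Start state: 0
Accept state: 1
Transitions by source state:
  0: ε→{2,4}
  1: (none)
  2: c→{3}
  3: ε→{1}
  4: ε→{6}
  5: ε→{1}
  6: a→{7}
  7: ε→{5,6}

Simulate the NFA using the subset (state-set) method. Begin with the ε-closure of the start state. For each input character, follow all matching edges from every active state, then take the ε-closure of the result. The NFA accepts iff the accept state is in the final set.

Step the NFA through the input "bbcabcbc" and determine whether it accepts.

start: ε-closure({0}) = {0,2,4,6}
'b' @ 1: {}  — no active states
rest 'bcabcbc' ignored (set empty)
end set {} — state 1 not in

Answer: REJECT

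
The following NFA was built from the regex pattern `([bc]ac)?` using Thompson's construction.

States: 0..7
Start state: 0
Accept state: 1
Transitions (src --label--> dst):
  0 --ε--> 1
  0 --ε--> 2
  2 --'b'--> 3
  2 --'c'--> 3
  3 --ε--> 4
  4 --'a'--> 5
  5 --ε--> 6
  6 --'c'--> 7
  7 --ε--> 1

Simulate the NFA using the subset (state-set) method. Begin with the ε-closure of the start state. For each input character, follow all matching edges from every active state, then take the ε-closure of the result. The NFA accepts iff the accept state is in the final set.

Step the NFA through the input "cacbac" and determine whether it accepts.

S₀ = ε-closure({0}) = {0,1,2}
'c' @ 1: {3,4}
'a' @ 2: {5,6}
'c' @ 3: {1,7}  [accepting]
'b' @ 4: {}  — no active states
rest 'ac' ignored (set empty)
after full input: {}  (accept=1 not in)

Answer: REJECT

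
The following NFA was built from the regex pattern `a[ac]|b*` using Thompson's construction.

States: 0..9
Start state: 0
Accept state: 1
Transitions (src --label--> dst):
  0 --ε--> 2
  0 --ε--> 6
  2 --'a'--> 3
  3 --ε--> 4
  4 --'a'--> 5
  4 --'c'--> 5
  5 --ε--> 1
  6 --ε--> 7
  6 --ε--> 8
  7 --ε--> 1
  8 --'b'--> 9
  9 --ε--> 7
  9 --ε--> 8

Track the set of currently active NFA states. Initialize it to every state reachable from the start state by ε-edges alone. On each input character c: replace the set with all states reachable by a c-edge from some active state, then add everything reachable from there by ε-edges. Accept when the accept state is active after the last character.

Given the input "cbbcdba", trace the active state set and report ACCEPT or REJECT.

Answer: REJECT

Derivation:
S₀ = ε-closure({0}) = {0,1,2,6,7,8}
'c' @ 1: {}  — state set empty
rest 'bbcdba' ignored (set empty)
final: {}; accept 1 not in set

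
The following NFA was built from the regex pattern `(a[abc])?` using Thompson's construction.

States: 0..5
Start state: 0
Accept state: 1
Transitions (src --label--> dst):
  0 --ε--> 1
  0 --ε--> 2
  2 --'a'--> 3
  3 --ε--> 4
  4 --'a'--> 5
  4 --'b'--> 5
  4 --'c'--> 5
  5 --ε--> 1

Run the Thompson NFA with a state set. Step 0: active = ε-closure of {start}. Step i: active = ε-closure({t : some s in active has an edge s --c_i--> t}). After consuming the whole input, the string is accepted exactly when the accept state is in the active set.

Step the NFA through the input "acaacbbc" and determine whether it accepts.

start: ε-closure({0}) = {0,1,2}
'a' @ 1: {3,4}
'c' @ 2: {1,5}  ✓accept
'a' @ 3: {}  — dead — no transitions
rest 'acbbc' ignored (set empty)
after full input: {}  (accept=1 not in)

Answer: REJECT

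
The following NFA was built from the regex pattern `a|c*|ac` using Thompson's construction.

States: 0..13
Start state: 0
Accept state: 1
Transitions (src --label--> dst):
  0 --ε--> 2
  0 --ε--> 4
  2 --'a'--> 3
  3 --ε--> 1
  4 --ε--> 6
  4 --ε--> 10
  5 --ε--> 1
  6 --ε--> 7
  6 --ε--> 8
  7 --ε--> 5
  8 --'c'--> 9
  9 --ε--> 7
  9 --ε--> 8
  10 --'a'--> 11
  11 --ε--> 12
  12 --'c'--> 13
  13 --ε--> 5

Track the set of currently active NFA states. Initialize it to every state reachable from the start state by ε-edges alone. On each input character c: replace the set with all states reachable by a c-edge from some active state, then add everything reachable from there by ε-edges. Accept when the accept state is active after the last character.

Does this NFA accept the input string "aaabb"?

Answer: REJECT

Steps:
S₀ = ε-closure({0}) = {0,1,2,4,5,6,7,8,10}
'a' @ 1: {1,3,11,12}  (accept∈set)
'a' @ 2: {}  — no active states
rest 'abb' ignored (set empty)
end set {} — state 1 not in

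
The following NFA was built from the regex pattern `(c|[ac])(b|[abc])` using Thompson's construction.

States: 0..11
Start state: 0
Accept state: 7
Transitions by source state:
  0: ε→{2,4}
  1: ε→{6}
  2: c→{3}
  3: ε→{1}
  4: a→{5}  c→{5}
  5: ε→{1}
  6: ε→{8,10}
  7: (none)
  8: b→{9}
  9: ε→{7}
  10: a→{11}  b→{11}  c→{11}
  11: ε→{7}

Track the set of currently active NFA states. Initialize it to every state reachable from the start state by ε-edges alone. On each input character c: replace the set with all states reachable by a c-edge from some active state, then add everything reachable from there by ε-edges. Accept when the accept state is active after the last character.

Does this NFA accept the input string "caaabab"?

start: ε-closure({0}) = {0,2,4}
'c' @ 1: {1,3,5,6,8,10}
'a' @ 2: {7,11}  (accept∈set)
'a' @ 3: {}  — no active states
rest 'abab' ignored (set empty)
end set {} — state 7 not in

Answer: REJECT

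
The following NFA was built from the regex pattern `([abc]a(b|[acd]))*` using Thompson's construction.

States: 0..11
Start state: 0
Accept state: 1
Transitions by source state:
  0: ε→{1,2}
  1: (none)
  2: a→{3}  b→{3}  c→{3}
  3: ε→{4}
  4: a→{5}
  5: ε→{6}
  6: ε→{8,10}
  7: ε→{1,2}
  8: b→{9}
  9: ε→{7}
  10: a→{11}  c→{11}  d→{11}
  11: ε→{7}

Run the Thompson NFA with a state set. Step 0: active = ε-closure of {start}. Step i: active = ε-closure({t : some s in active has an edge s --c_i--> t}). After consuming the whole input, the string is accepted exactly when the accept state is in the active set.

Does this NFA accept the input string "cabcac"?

initial (ε-close {0}): {0,1,2}
'c' @ 1: {3,4}
'a' @ 2: {5,6,8,10}
'b' @ 3: {1,2,7,9}  (accept∈set)
'c' @ 4: {3,4}
'a' @ 5: {5,6,8,10}
'c' @ 6: {1,2,7,11}  (accept∈set)
end set {1,2,7,11} — state 1 in

Answer: ACCEPT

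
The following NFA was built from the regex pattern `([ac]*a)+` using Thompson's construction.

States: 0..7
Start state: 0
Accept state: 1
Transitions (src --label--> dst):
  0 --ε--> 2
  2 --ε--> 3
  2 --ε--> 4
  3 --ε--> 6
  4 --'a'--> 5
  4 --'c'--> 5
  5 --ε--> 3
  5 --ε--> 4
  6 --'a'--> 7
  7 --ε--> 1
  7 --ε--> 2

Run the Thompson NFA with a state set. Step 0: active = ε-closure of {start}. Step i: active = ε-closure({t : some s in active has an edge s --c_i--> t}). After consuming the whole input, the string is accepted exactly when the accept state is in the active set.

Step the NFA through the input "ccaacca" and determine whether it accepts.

Answer: ACCEPT

Steps:
S₀ = ε-closure({0}) = {0,2,3,4,6}
'c' @ 1: {3,4,5,6}
'c' @ 2: {3,4,5,6}
'a' @ 3: {1,2,3,4,5,6,7}  ✓accept
'a' @ 4: {1,2,3,4,5,6,7}  ✓accept
'c' @ 5: {3,4,5,6}
'c' @ 6: {3,4,5,6}
'a' @ 7: {1,2,3,4,5,6,7}  ✓accept
after full input: {1,2,3,4,5,6,7}  (accept=1 in)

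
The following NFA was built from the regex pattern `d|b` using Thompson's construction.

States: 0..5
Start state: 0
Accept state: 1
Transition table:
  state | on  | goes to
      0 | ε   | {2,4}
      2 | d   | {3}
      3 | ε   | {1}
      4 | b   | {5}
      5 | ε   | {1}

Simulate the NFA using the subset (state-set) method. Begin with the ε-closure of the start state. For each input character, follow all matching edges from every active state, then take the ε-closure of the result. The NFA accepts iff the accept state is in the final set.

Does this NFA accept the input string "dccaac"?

Answer: REJECT

Derivation:
start: ε-closure({0}) = {0,2,4}
'd' @ 1: {1,3}  ✓accept
'c' @ 2: {}  — no active states
rest 'caac' ignored (set empty)
after full input: {}  (accept=1 not in)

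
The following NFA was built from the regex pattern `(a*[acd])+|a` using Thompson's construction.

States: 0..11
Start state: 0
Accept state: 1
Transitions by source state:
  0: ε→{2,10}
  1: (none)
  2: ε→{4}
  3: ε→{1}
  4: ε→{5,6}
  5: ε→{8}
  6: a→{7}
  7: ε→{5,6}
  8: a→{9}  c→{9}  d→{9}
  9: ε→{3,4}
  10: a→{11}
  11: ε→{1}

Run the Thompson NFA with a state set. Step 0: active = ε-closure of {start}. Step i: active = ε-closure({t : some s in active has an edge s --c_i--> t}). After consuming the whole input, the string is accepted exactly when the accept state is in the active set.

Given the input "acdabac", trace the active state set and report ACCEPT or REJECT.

initial (ε-close {0}): {0,2,4,5,6,8,10}
'a' @ 1: {1,3,4,5,6,7,8,9,11}  ✓accept
'c' @ 2: {1,3,4,5,6,8,9}  ✓accept
'd' @ 3: {1,3,4,5,6,8,9}  ✓accept
'a' @ 4: {1,3,4,5,6,7,8,9}  ✓accept
'b' @ 5: {}  — state set empty
rest 'ac' ignored (set empty)
end set {} — state 1 not in

Answer: REJECT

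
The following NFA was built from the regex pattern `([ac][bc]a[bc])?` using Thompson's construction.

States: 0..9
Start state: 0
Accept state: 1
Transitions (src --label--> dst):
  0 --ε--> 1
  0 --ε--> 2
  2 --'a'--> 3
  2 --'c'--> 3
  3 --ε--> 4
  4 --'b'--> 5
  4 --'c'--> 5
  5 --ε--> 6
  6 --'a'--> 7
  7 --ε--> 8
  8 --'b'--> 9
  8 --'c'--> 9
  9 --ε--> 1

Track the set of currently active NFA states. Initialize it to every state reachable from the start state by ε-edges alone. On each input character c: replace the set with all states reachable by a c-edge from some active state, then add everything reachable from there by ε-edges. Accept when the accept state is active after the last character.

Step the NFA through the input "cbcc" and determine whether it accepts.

initial (ε-close {0}): {0,1,2}
'c' @ 1: {3,4}
'b' @ 2: {5,6}
'c' @ 3: {}  — dead — no transitions
rest 'c' ignored (set empty)
after full input: {}  (accept=1 not in)

Answer: REJECT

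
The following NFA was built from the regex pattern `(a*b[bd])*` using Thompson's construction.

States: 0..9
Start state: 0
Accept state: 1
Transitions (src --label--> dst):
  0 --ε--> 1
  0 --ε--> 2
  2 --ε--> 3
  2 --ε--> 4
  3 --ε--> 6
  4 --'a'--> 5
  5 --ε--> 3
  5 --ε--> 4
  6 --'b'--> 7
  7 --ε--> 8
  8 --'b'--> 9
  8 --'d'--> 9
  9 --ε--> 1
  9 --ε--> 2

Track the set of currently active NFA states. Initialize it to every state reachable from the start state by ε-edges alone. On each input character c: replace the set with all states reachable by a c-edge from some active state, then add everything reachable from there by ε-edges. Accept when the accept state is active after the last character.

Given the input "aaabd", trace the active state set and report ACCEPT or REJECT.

Answer: ACCEPT

Steps:
initial (ε-close {0}): {0,1,2,3,4,6}
'a' @ 1: {3,4,5,6}
'a' @ 2: {3,4,5,6}
'a' @ 3: {3,4,5,6}
'b' @ 4: {7,8}
'd' @ 5: {1,2,3,4,6,9}  [accepting]
final: {1,2,3,4,6,9}; accept 1 in set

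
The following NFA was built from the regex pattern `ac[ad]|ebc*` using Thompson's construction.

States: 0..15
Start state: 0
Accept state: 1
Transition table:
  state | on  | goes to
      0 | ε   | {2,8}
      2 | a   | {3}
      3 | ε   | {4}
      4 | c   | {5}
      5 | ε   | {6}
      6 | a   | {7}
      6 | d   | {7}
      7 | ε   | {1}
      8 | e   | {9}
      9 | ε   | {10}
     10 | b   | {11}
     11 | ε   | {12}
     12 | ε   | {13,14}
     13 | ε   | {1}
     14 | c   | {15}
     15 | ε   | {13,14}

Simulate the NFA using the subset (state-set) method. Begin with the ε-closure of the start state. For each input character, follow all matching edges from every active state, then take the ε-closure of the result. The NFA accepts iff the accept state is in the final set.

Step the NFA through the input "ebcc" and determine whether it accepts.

Answer: ACCEPT

Derivation:
start: ε-closure({0}) = {0,2,8}
'e' @ 1: {9,10}
'b' @ 2: {1,11,12,13,14}  ✓accept
'c' @ 3: {1,13,14,15}  ✓accept
'c' @ 4: {1,13,14,15}  ✓accept
after full input: {1,13,14,15}  (accept=1 in)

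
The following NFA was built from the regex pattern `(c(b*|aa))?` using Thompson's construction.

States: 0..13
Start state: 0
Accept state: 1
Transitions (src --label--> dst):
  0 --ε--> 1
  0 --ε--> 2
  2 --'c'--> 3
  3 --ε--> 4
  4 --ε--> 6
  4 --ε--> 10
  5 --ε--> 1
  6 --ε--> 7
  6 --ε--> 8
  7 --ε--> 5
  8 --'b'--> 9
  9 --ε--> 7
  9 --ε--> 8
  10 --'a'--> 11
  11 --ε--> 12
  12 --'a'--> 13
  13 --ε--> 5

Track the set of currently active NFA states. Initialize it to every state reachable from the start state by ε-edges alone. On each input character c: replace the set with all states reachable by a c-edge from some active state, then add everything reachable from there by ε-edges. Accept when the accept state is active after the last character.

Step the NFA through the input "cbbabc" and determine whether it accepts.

Answer: REJECT

Trace:
start: ε-closure({0}) = {0,1,2}
'c' @ 1: {1,3,4,5,6,7,8,10}  [accepting]
'b' @ 2: {1,5,7,8,9}  [accepting]
'b' @ 3: {1,5,7,8,9}  [accepting]
'a' @ 4: {}  — dead — no transitions
rest 'bc' ignored (set empty)
end set {} — state 1 not in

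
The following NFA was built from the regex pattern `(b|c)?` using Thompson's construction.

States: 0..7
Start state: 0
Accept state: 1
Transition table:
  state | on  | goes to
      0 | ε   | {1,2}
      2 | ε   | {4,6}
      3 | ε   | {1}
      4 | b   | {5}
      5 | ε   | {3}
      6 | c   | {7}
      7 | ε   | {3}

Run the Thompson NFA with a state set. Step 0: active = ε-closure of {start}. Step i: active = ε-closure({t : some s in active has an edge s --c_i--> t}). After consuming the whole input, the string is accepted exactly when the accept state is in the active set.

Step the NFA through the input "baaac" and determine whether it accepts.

S₀ = ε-closure({0}) = {0,1,2,4,6}
'b' @ 1: {1,3,5}  (accept∈set)
'a' @ 2: {}  — state set empty
rest 'aac' ignored (set empty)
end set {} — state 1 not in

Answer: REJECT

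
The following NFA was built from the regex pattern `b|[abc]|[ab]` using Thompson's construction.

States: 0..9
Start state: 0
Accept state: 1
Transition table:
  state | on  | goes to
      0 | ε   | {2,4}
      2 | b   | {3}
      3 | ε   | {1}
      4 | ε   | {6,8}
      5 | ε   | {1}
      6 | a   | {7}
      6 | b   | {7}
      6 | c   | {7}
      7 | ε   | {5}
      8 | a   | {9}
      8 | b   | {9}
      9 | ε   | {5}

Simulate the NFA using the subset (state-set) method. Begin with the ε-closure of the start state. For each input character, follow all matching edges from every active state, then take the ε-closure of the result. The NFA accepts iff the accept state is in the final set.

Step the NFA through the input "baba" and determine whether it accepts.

S₀ = ε-closure({0}) = {0,2,4,6,8}
'b' @ 1: {1,3,5,7,9}  (accept∈set)
'a' @ 2: {}  — no active states
rest 'ba' ignored (set empty)
end set {} — state 1 not in

Answer: REJECT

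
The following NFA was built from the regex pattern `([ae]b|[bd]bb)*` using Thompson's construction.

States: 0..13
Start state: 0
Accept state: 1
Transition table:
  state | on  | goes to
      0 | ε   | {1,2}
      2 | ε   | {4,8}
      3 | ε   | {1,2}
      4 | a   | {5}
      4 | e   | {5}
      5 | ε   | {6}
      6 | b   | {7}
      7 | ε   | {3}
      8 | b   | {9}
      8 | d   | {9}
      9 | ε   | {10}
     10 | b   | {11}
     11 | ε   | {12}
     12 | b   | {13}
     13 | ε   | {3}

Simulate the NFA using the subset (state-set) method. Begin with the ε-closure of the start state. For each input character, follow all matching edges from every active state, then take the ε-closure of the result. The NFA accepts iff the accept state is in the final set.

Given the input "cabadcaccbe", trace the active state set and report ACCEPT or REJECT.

Answer: REJECT

Derivation:
start: ε-closure({0}) = {0,1,2,4,8}
'c' @ 1: {}  — dead — no transitions
rest 'abadcaccbe' ignored (set empty)
final: {}; accept 1 not in set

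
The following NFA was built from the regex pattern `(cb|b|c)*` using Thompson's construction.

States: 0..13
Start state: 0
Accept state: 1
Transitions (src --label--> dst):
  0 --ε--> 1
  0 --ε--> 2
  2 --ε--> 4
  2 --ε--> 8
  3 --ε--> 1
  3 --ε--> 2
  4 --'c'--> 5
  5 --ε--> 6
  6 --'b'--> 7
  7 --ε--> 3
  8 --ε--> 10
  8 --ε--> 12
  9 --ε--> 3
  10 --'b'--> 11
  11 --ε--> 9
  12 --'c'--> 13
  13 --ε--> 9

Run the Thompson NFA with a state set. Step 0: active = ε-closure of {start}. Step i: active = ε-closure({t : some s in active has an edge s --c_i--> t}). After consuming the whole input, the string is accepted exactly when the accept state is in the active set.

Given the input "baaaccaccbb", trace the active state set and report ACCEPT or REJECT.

Answer: REJECT

Trace:
initial (ε-close {0}): {0,1,2,4,8,10,12}
'b' @ 1: {1,2,3,4,8,9,10,11,12}  [accepting]
'a' @ 2: {}  — no active states
rest 'aaccaccbb' ignored (set empty)
after full input: {}  (accept=1 not in)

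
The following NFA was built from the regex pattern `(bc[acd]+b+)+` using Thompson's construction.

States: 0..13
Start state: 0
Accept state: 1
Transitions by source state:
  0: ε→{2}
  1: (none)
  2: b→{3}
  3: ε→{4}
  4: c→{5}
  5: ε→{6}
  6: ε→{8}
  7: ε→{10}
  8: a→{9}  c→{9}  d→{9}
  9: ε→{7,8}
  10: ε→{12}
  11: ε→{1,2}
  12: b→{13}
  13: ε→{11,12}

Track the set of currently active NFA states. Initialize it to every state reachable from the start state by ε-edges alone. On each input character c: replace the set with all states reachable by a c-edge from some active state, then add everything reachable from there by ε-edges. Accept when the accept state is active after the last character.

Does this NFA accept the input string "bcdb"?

start: ε-closure({0}) = {0,2}
'b' @ 1: {3,4}
'c' @ 2: {5,6,8}
'd' @ 3: {7,8,9,10,12}
'b' @ 4: {1,2,11,12,13}  ✓accept
end set {1,2,11,12,13} — state 1 in

Answer: ACCEPT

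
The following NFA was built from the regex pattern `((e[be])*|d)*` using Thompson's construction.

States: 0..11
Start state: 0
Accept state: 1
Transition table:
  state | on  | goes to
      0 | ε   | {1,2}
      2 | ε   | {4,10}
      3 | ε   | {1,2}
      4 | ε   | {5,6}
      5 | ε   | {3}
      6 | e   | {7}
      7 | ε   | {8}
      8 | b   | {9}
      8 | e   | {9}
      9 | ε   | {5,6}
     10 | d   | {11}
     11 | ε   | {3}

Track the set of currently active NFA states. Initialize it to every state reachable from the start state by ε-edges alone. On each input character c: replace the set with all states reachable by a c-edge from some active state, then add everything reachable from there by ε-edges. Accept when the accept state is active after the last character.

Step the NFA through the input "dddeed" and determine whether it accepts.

start: ε-closure({0}) = {0,1,2,3,4,5,6,10}
'd' @ 1: {1,2,3,4,5,6,10,11}  [accepting]
'd' @ 2: {1,2,3,4,5,6,10,11}  [accepting]
'd' @ 3: {1,2,3,4,5,6,10,11}  [accepting]
'e' @ 4: {7,8}
'e' @ 5: {1,2,3,4,5,6,9,10}  [accepting]
'd' @ 6: {1,2,3,4,5,6,10,11}  [accepting]
end set {1,2,3,4,5,6,10,11} — state 1 in

Answer: ACCEPT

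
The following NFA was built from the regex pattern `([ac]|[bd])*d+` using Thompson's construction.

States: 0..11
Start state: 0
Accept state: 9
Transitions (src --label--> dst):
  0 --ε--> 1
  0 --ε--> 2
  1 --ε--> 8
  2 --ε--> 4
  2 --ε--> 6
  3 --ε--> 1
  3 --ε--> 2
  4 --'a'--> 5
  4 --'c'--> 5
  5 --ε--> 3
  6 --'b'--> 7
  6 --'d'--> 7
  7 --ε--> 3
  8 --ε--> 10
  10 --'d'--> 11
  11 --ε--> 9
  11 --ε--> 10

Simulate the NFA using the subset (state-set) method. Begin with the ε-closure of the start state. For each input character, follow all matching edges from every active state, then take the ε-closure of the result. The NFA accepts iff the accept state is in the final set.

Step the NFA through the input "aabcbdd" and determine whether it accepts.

start: ε-closure({0}) = {0,1,2,4,6,8,10}
'a' @ 1: {1,2,3,4,5,6,8,10}
'a' @ 2: {1,2,3,4,5,6,8,10}
'b' @ 3: {1,2,3,4,6,7,8,10}
'c' @ 4: {1,2,3,4,5,6,8,10}
'b' @ 5: {1,2,3,4,6,7,8,10}
'd' @ 6: {1,2,3,4,6,7,8,9,10,11}  [accepting]
'd' @ 7: {1,2,3,4,6,7,8,9,10,11}  [accepting]
after full input: {1,2,3,4,6,7,8,9,10,11}  (accept=9 in)

Answer: ACCEPT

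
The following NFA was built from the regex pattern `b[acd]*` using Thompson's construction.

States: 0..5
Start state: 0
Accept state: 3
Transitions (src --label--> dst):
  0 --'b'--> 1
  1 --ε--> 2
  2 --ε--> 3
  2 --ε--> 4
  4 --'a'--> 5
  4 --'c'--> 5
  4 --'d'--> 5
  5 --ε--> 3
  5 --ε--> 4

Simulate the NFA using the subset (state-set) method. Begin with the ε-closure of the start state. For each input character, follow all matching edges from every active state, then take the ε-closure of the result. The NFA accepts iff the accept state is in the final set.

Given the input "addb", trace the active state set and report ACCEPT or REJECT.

Answer: REJECT

Trace:
initial (ε-close {0}): {0}
'a' @ 1: {}  — no active states
rest 'ddb' ignored (set empty)
after full input: {}  (accept=3 not in)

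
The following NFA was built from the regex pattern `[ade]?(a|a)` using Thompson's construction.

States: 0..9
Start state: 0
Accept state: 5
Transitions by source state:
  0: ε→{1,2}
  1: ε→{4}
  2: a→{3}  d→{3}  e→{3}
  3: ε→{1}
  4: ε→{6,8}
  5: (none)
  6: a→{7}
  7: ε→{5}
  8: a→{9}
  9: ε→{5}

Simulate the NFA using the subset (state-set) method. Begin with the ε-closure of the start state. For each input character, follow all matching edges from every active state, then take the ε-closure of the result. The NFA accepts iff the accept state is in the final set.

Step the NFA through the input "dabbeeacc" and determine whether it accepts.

initial (ε-close {0}): {0,1,2,4,6,8}
'd' @ 1: {1,3,4,6,8}
'a' @ 2: {5,7,9}  [accepting]
'b' @ 3: {}  — dead — no transitions
rest 'beeacc' ignored (set empty)
final: {}; accept 5 not in set

Answer: REJECT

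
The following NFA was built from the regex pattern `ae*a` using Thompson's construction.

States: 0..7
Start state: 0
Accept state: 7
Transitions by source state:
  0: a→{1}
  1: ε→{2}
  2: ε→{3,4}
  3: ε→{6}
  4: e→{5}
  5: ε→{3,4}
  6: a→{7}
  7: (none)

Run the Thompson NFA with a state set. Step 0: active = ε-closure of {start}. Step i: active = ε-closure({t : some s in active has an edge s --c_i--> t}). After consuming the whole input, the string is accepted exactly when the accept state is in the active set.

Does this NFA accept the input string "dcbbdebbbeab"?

Answer: REJECT

Derivation:
S₀ = ε-closure({0}) = {0}
'd' @ 1: {}  — dead — no transitions
rest 'cbbdebbbeab' ignored (set empty)
final: {}; accept 7 not in set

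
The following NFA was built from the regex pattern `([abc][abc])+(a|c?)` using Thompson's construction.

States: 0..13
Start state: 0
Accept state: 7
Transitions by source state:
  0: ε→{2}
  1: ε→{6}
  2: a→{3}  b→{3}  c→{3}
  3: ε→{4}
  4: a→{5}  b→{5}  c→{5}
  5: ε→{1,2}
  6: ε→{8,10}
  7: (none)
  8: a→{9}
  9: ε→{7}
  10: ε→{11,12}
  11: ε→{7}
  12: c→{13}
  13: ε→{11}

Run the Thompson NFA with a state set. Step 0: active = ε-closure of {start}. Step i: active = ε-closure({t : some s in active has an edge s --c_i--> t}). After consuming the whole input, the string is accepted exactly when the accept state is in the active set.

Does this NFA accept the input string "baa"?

Answer: ACCEPT

Steps:
S₀ = ε-closure({0}) = {0,2}
'b' @ 1: {3,4}
'a' @ 2: {1,2,5,6,7,8,10,11,12}  ✓accept
'a' @ 3: {3,4,7,9}  ✓accept
after full input: {3,4,7,9}  (accept=7 in)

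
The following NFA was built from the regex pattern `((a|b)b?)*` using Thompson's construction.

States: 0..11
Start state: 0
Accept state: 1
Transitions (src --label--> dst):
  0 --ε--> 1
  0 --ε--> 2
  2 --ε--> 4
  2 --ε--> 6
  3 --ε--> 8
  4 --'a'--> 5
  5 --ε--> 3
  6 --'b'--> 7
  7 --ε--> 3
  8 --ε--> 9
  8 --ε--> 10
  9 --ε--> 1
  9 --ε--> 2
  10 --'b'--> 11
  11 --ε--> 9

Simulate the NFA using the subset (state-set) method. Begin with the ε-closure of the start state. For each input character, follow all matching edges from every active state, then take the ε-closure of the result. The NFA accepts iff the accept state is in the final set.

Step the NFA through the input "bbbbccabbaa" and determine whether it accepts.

S₀ = ε-closure({0}) = {0,1,2,4,6}
'b' @ 1: {1,2,3,4,6,7,8,9,10}  [accepting]
'b' @ 2: {1,2,3,4,6,7,8,9,10,11}  [accepting]
'b' @ 3: {1,2,3,4,6,7,8,9,10,11}  [accepting]
'b' @ 4: {1,2,3,4,6,7,8,9,10,11}  [accepting]
'c' @ 5: {}  — dead — no transitions
rest 'cabbaa' ignored (set empty)
after full input: {}  (accept=1 not in)

Answer: REJECT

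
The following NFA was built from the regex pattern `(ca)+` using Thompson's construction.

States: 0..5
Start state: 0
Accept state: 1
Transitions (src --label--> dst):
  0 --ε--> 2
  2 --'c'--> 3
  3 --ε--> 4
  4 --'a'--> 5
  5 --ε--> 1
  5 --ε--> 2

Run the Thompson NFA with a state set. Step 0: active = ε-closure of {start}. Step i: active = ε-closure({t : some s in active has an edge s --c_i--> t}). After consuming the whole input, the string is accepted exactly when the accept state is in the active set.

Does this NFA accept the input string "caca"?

Answer: ACCEPT

Derivation:
initial (ε-close {0}): {0,2}
'c' @ 1: {3,4}
'a' @ 2: {1,2,5}  [accepting]
'c' @ 3: {3,4}
'a' @ 4: {1,2,5}  [accepting]
final: {1,2,5}; accept 1 in set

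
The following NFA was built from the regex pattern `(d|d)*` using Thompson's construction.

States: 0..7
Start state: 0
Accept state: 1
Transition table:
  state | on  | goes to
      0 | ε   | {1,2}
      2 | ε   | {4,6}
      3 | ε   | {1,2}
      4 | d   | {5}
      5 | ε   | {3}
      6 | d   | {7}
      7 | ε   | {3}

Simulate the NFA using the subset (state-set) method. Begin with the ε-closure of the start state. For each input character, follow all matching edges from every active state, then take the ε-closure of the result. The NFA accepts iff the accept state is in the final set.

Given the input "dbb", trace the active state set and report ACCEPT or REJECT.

S₀ = ε-closure({0}) = {0,1,2,4,6}
'd' @ 1: {1,2,3,4,5,6,7}  (accept∈set)
'b' @ 2: {}  — dead — no transitions
rest 'b' ignored (set empty)
end set {} — state 1 not in

Answer: REJECT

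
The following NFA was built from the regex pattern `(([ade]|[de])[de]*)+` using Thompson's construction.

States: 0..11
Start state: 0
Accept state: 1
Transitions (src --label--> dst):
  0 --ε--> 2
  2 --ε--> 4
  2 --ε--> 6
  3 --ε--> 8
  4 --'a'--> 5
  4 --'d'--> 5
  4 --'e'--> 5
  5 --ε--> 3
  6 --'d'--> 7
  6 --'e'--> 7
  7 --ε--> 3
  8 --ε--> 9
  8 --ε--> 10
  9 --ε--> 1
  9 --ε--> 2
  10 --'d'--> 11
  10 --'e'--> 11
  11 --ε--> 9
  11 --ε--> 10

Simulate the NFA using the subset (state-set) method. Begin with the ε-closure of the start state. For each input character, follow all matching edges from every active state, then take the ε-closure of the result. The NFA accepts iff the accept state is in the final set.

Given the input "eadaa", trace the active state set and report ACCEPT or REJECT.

initial (ε-close {0}): {0,2,4,6}
'e' @ 1: {1,2,3,4,5,6,7,8,9,10}  [accepting]
'a' @ 2: {1,2,3,4,5,6,8,9,10}  [accepting]
'd' @ 3: {1,2,3,4,5,6,7,8,9,10,11}  [accepting]
'a' @ 4: {1,2,3,4,5,6,8,9,10}  [accepting]
'a' @ 5: {1,2,3,4,5,6,8,9,10}  [accepting]
after full input: {1,2,3,4,5,6,8,9,10}  (accept=1 in)

Answer: ACCEPT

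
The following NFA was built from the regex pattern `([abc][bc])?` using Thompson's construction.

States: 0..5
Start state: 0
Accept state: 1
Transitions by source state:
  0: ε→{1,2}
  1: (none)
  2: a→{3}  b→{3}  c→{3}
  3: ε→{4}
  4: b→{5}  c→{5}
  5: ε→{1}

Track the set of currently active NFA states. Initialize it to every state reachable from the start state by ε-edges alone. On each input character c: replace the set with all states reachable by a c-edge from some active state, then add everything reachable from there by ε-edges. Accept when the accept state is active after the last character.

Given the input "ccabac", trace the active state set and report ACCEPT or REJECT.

Answer: REJECT

Steps:
S₀ = ε-closure({0}) = {0,1,2}
'c' @ 1: {3,4}
'c' @ 2: {1,5}  (accept∈set)
'a' @ 3: {}  — no active states
rest 'bac' ignored (set empty)
after full input: {}  (accept=1 not in)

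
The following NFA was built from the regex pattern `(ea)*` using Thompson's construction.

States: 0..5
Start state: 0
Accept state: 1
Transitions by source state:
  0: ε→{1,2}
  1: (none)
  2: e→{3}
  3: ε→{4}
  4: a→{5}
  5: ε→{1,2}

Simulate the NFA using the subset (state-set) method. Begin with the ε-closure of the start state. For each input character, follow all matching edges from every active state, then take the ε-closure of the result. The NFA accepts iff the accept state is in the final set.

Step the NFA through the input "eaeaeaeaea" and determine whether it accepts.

Answer: ACCEPT

Trace:
S₀ = ε-closure({0}) = {0,1,2}
'e' @ 1: {3,4}
'a' @ 2: {1,2,5}  ✓accept
'e' @ 3: {3,4}
'a' @ 4: {1,2,5}  ✓accept
'e' @ 5: {3,4}
'a' @ 6: {1,2,5}  ✓accept
'e' @ 7: {3,4}
'a' @ 8: {1,2,5}  ✓accept
'e' @ 9: {3,4}
'a' @ 10: {1,2,5}  ✓accept
final: {1,2,5}; accept 1 in set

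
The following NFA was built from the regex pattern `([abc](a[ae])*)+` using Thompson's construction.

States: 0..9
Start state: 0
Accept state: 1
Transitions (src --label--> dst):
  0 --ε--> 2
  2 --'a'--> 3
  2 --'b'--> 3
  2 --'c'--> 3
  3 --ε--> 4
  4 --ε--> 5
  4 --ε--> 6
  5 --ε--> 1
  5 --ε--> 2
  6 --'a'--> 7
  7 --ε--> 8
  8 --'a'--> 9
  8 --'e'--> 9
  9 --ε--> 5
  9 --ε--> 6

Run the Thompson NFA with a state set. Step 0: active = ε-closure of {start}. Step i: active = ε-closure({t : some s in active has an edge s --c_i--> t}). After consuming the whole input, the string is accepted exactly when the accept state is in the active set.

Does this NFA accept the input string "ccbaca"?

initial (ε-close {0}): {0,2}
'c' @ 1: {1,2,3,4,5,6}  [accepting]
'c' @ 2: {1,2,3,4,5,6}  [accepting]
'b' @ 3: {1,2,3,4,5,6}  [accepting]
'a' @ 4: {1,2,3,4,5,6,7,8}  [accepting]
'c' @ 5: {1,2,3,4,5,6}  [accepting]
'a' @ 6: {1,2,3,4,5,6,7,8}  [accepting]
final: {1,2,3,4,5,6,7,8}; accept 1 in set

Answer: ACCEPT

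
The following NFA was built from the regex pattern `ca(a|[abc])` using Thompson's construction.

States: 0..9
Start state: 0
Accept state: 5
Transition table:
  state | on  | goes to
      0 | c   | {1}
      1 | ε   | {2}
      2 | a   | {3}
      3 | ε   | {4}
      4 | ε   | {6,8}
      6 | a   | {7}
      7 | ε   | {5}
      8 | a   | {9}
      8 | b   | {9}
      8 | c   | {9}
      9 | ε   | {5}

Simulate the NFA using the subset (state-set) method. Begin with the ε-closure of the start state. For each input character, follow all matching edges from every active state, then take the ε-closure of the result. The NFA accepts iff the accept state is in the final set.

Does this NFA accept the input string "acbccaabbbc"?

Answer: REJECT

Steps:
start: ε-closure({0}) = {0}
'a' @ 1: {}  — dead — no transitions
rest 'cbccaabbbc' ignored (set empty)
final: {}; accept 5 not in set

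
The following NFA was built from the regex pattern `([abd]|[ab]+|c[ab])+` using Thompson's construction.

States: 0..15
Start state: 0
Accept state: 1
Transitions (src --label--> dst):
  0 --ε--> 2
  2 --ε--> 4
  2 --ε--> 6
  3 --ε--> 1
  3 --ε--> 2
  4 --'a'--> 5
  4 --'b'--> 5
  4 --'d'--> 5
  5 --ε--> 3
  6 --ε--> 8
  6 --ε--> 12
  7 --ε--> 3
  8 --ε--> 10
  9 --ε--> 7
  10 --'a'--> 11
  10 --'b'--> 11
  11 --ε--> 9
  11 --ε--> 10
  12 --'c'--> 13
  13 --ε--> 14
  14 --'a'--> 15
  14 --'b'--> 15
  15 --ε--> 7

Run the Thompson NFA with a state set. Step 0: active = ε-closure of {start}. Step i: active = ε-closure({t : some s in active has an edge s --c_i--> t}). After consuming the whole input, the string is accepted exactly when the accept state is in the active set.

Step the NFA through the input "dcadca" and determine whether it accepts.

Answer: ACCEPT

Trace:
S₀ = ε-closure({0}) = {0,2,4,6,8,10,12}
'd' @ 1: {1,2,3,4,5,6,8,10,12}  ✓accept
'c' @ 2: {13,14}
'a' @ 3: {1,2,3,4,6,7,8,10,12,15}  ✓accept
'd' @ 4: {1,2,3,4,5,6,8,10,12}  ✓accept
'c' @ 5: {13,14}
'a' @ 6: {1,2,3,4,6,7,8,10,12,15}  ✓accept
final: {1,2,3,4,6,7,8,10,12,15}; accept 1 in set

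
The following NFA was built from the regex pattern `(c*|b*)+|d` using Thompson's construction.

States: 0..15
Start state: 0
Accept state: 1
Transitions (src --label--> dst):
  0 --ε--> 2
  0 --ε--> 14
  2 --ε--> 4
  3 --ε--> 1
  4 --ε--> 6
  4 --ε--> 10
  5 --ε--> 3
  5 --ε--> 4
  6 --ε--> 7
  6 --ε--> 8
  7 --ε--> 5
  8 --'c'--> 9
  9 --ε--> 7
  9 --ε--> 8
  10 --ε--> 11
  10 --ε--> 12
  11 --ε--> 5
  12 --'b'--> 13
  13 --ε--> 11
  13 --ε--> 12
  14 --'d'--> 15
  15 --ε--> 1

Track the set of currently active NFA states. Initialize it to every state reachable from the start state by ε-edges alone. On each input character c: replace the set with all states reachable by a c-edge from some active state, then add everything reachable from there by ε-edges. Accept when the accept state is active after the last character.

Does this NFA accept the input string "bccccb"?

initial (ε-close {0}): {0,1,2,3,4,5,6,7,8,10,11,12,14}
'b' @ 1: {1,3,4,5,6,7,8,10,11,12,13}  ✓accept
'c' @ 2: {1,3,4,5,6,7,8,9,10,11,12}  ✓accept
'c' @ 3: {1,3,4,5,6,7,8,9,10,11,12}  ✓accept
'c' @ 4: {1,3,4,5,6,7,8,9,10,11,12}  ✓accept
'c' @ 5: {1,3,4,5,6,7,8,9,10,11,12}  ✓accept
'b' @ 6: {1,3,4,5,6,7,8,10,11,12,13}  ✓accept
after full input: {1,3,4,5,6,7,8,10,11,12,13}  (accept=1 in)

Answer: ACCEPT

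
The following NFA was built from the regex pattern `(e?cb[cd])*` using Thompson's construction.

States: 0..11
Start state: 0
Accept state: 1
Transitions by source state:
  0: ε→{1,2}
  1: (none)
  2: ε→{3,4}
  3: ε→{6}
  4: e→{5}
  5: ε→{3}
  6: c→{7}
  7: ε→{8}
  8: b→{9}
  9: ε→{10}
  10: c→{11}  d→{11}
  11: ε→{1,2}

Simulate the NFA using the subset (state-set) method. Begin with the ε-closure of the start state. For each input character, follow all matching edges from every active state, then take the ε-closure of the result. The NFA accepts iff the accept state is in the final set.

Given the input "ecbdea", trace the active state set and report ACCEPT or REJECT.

start: ε-closure({0}) = {0,1,2,3,4,6}
'e' @ 1: {3,5,6}
'c' @ 2: {7,8}
'b' @ 3: {9,10}
'd' @ 4: {1,2,3,4,6,11}  [accepting]
'e' @ 5: {3,5,6}
'a' @ 6: {}  — state set empty
after full input: {}  (accept=1 not in)

Answer: REJECT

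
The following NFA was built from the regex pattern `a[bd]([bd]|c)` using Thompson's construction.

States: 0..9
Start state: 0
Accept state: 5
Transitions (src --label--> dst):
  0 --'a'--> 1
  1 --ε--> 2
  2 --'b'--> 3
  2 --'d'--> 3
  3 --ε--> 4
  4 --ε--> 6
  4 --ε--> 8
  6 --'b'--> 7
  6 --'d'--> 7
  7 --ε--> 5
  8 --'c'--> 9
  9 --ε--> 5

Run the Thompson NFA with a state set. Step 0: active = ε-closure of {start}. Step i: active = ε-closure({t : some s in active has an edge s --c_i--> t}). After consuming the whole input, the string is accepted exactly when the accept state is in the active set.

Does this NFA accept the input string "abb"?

start: ε-closure({0}) = {0}
'a' @ 1: {1,2}
'b' @ 2: {3,4,6,8}
'b' @ 3: {5,7}  ✓accept
after full input: {5,7}  (accept=5 in)

Answer: ACCEPT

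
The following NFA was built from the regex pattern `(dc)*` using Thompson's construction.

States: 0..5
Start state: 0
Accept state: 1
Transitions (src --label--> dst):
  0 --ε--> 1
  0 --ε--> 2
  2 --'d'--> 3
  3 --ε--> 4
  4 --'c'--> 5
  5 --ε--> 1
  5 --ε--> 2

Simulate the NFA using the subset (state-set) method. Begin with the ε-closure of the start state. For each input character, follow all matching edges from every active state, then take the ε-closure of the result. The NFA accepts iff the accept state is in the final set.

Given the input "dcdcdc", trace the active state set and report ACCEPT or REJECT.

Answer: ACCEPT

Trace:
initial (ε-close {0}): {0,1,2}
'd' @ 1: {3,4}
'c' @ 2: {1,2,5}  ✓accept
'd' @ 3: {3,4}
'c' @ 4: {1,2,5}  ✓accept
'd' @ 5: {3,4}
'c' @ 6: {1,2,5}  ✓accept
after full input: {1,2,5}  (accept=1 in)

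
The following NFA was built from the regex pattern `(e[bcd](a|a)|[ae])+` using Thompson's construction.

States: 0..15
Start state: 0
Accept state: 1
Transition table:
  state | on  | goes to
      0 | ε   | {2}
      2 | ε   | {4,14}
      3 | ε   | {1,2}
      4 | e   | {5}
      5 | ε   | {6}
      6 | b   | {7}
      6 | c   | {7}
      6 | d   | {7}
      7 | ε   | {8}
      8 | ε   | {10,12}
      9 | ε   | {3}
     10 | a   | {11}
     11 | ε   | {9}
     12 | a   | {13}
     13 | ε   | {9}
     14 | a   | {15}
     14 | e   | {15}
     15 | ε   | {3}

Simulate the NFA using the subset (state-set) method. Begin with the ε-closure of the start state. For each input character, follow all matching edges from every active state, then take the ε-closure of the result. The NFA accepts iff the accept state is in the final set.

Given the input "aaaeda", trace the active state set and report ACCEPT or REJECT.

Answer: ACCEPT

Trace:
initial (ε-close {0}): {0,2,4,14}
'a' @ 1: {1,2,3,4,14,15}  (accept∈set)
'a' @ 2: {1,2,3,4,14,15}  (accept∈set)
'a' @ 3: {1,2,3,4,14,15}  (accept∈set)
'e' @ 4: {1,2,3,4,5,6,14,15}  (accept∈set)
'd' @ 5: {7,8,10,12}
'a' @ 6: {1,2,3,4,9,11,13,14}  (accept∈set)
end set {1,2,3,4,9,11,13,14} — state 1 in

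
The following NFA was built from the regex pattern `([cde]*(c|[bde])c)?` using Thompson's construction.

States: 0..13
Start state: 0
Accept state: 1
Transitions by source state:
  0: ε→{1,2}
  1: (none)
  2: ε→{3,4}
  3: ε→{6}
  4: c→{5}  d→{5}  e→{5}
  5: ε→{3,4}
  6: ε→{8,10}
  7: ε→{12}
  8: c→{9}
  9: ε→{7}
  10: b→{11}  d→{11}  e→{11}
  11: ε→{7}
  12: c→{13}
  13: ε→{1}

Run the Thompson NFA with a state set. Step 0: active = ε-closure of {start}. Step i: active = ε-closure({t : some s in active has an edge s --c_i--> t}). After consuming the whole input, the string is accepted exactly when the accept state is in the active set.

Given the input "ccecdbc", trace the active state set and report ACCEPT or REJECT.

Answer: ACCEPT

Steps:
initial (ε-close {0}): {0,1,2,3,4,6,8,10}
'c' @ 1: {3,4,5,6,7,8,9,10,12}
'c' @ 2: {1,3,4,5,6,7,8,9,10,12,13}  (accept∈set)
'e' @ 3: {3,4,5,6,7,8,10,11,12}
'c' @ 4: {1,3,4,5,6,7,8,9,10,12,13}  (accept∈set)
'd' @ 5: {3,4,5,6,7,8,10,11,12}
'b' @ 6: {7,11,12}
'c' @ 7: {1,13}  (accept∈set)
after full input: {1,13}  (accept=1 in)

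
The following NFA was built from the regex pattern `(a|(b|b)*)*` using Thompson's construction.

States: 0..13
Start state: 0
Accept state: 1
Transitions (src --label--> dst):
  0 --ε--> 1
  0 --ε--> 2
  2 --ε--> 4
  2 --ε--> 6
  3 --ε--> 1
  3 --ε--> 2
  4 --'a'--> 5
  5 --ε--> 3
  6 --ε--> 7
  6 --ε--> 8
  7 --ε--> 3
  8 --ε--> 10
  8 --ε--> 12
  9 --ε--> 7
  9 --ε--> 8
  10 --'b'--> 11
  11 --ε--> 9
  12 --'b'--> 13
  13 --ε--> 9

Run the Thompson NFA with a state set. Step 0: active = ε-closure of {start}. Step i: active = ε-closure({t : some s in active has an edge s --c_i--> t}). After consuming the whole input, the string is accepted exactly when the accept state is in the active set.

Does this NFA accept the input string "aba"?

initial (ε-close {0}): {0,1,2,3,4,6,7,8,10,12}
'a' @ 1: {1,2,3,4,5,6,7,8,10,12}  (accept∈set)
'b' @ 2: {1,2,3,4,6,7,8,9,10,11,12,13}  (accept∈set)
'a' @ 3: {1,2,3,4,5,6,7,8,10,12}  (accept∈set)
after full input: {1,2,3,4,5,6,7,8,10,12}  (accept=1 in)

Answer: ACCEPT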